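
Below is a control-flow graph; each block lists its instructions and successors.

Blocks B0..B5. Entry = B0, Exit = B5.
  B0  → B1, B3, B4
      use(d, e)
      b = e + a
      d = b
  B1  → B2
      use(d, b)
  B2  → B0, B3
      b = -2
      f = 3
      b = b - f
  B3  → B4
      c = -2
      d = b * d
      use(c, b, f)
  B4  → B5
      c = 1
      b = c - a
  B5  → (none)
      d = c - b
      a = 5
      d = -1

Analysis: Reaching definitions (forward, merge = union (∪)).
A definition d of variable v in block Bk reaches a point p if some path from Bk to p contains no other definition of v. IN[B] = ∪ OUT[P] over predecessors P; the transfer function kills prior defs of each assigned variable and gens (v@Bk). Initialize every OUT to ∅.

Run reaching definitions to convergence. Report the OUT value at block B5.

Answer: {a@B5, b@B4, c@B4, d@B5, f@B2}

Trace:
Fixpoint table:
  B0:  IN={b@B2, d@B0, f@B2}  OUT={b@B0, d@B0, f@B2}
  B1:  IN={b@B0, d@B0, f@B2}  OUT={b@B0, d@B0, f@B2}
  B2:  IN={b@B0, d@B0, f@B2}  OUT={b@B2, d@B0, f@B2}
  B3:  IN={b@B0, b@B2, d@B0, f@B2}  OUT={b@B0, b@B2, c@B3, d@B3, f@B2}
  B4:  IN={b@B0, b@B2, c@B3, d@B0, d@B3, f@B2}  OUT={b@B4, c@B4, d@B0, d@B3, f@B2}
  B5:  IN={b@B4, c@B4, d@B0, d@B3, f@B2}  OUT={a@B5, b@B4, c@B4, d@B5, f@B2}

Merge at B5: IN[B5] = OUT[B4] = {b@B4, c@B4, d@B0, d@B3, f@B2}
Applying B5's transfer function to that IN value gives OUT[B5] (row B5 above).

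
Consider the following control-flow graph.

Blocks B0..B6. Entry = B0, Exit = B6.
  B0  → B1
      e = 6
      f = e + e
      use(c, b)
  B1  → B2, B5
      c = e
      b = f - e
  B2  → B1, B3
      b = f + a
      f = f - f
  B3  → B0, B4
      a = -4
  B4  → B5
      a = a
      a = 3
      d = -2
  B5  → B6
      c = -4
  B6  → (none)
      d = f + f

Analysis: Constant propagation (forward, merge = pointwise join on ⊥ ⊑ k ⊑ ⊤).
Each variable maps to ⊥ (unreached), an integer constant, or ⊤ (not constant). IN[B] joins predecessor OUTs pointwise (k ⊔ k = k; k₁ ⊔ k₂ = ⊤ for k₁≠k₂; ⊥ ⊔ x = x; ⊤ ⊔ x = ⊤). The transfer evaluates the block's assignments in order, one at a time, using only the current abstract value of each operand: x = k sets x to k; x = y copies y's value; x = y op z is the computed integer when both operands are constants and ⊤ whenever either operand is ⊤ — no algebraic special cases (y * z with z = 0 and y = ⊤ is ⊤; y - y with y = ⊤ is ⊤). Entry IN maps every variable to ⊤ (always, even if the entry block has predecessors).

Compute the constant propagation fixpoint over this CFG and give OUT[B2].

Fixpoint table:
  B0:   IN=(all ⊤)   OUT={e:6, f:12; rest ⊤}
  B1:   IN={e:6; rest ⊤}   OUT={c:6, e:6; rest ⊤}
  B2:   IN={c:6, e:6; rest ⊤}   OUT={c:6, e:6; rest ⊤}
  B3:   IN={c:6, e:6; rest ⊤}   OUT={a:-4, c:6, e:6; rest ⊤}
  B4:   IN={a:-4, c:6, e:6; rest ⊤}   OUT={a:3, c:6, d:-2, e:6; rest ⊤}
  B5:   IN={c:6, e:6; rest ⊤}   OUT={c:-4, e:6; rest ⊤}
  B6:   IN={c:-4, e:6; rest ⊤}   OUT={c:-4, e:6; rest ⊤}

Merge at B2: IN[B2] = OUT[B1] = {a: ⊤, b: ⊤, c: 6, d: ⊤, e: 6, f: ⊤}
Applying B2's transfer function to that IN value gives OUT[B2] (row B2 above).

Answer: {a: ⊤, b: ⊤, c: 6, d: ⊤, e: 6, f: ⊤}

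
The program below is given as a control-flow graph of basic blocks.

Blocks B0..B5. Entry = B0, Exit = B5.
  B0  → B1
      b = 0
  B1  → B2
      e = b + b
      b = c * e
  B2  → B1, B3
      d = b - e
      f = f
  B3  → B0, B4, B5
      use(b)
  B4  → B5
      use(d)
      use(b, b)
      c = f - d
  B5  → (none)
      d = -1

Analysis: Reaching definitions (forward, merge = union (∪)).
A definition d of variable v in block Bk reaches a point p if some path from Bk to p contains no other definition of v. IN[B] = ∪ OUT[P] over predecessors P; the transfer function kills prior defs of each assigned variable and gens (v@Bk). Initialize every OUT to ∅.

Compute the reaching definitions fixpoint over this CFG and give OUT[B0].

Answer: {b@B0, d@B2, e@B1, f@B2}

Trace:
Per-block solution:
  B0:   IN={b@B1, d@B2, e@B1, f@B2}   OUT={b@B0, d@B2, e@B1, f@B2}
  B1:   IN={b@B0, b@B1, d@B2, e@B1, f@B2}   OUT={b@B1, d@B2, e@B1, f@B2}
  B2:   IN={b@B1, d@B2, e@B1, f@B2}   OUT={b@B1, d@B2, e@B1, f@B2}
  B3:   IN={b@B1, d@B2, e@B1, f@B2}   OUT={b@B1, d@B2, e@B1, f@B2}
  B4:   IN={b@B1, d@B2, e@B1, f@B2}   OUT={b@B1, c@B4, d@B2, e@B1, f@B2}
  B5:   IN={b@B1, c@B4, d@B2, e@B1, f@B2}   OUT={b@B1, c@B4, d@B5, e@B1, f@B2}

Merge at B0 (entry node, so the boundary value {} is joined with the incoming edge(s)): IN[B0] = {} ⊔ OUT[B3] = {b@B1, d@B2, e@B1, f@B2}
Applying B0's transfer function to that IN value gives OUT[B0] (row B0 above).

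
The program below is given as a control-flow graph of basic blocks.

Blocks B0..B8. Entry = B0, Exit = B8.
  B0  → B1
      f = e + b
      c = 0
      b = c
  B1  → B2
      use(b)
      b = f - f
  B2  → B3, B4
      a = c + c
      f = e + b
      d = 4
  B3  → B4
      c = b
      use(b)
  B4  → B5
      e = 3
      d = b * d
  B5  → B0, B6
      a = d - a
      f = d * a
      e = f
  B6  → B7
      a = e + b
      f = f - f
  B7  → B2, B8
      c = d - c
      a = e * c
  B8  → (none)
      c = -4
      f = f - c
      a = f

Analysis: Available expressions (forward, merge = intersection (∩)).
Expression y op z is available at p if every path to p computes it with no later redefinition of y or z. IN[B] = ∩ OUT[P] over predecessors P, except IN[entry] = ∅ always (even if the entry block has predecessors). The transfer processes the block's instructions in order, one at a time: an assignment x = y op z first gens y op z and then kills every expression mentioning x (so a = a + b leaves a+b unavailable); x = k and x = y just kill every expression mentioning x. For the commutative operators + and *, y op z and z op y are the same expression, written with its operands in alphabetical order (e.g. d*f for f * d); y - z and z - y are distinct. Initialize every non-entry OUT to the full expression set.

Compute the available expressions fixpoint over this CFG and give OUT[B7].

Answer: {b+e, c*e}

Derivation:
Per-block solution:
  B0:  IN={}  OUT={}
  B1:  IN={}  OUT={f-f}
  B2:  IN={}  OUT={b+e, c+c}
  B3:  IN={b+e, c+c}  OUT={b+e}
  B4:  IN={b+e}  OUT={}
  B5:  IN={}  OUT={a*d}
  B6:  IN={a*d}  OUT={b+e}
  B7:  IN={b+e}  OUT={b+e, c*e}
  B8:  IN={b+e, c*e}  OUT={b+e}

Merge at B7: IN[B7] = OUT[B6] = {b+e}
Applying B7's transfer function to that IN value gives OUT[B7] (row B7 above).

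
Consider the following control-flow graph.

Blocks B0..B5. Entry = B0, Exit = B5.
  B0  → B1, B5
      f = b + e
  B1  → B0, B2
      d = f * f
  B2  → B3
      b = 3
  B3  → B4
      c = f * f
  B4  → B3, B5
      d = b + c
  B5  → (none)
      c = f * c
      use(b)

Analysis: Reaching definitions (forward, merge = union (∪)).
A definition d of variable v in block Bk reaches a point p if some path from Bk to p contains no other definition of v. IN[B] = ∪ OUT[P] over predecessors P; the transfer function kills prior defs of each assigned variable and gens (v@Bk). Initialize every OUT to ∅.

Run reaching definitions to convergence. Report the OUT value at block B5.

Answer: {b@B2, c@B5, d@B1, d@B4, f@B0}

Working:
Converged values:
  B0: | IN={d@B1, f@B0} | OUT={d@B1, f@B0}
  B1: | IN={d@B1, f@B0} | OUT={d@B1, f@B0}
  B2: | IN={d@B1, f@B0} | OUT={b@B2, d@B1, f@B0}
  B3: | IN={b@B2, c@B3, d@B1, d@B4, f@B0} | OUT={b@B2, c@B3, d@B1, d@B4, f@B0}
  B4: | IN={b@B2, c@B3, d@B1, d@B4, f@B0} | OUT={b@B2, c@B3, d@B4, f@B0}
  B5: | IN={b@B2, c@B3, d@B1, d@B4, f@B0} | OUT={b@B2, c@B5, d@B1, d@B4, f@B0}

Merge at B5: IN[B5] = OUT[B0] ⊔ OUT[B4] = {b@B2, c@B3, d@B1, d@B4, f@B0}
Applying B5's transfer function to that IN value gives OUT[B5] (row B5 above).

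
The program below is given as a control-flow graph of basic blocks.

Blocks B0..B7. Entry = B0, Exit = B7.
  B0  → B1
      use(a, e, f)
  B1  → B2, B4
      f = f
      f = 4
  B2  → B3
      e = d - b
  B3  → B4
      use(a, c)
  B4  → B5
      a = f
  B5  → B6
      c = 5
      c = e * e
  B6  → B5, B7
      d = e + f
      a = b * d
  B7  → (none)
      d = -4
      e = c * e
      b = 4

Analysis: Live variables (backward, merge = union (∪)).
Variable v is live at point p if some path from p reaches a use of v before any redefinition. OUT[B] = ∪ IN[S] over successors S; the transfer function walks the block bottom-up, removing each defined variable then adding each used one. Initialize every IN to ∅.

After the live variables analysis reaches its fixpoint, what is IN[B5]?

Converged values:
  B0:   IN={a, b, c, d, e, f}   OUT={a, b, c, d, e, f}
  B1:   IN={a, b, c, d, e, f}   OUT={a, b, c, d, e, f}
  B2:   IN={a, b, c, d, f}   OUT={a, b, c, e, f}
  B3:   IN={a, b, c, e, f}   OUT={b, e, f}
  B4:   IN={b, e, f}   OUT={b, e, f}
  B5:   IN={b, e, f}   OUT={b, c, e, f}
  B6:   IN={b, c, e, f}   OUT={b, c, e, f}
  B7:   IN={c, e}   OUT={}

Merge at B5: OUT[B5] = IN[B6] = {b, c, e, f}
Applying B5's transfer function to that OUT value gives IN[B5] (row B5 above).

Answer: {b, e, f}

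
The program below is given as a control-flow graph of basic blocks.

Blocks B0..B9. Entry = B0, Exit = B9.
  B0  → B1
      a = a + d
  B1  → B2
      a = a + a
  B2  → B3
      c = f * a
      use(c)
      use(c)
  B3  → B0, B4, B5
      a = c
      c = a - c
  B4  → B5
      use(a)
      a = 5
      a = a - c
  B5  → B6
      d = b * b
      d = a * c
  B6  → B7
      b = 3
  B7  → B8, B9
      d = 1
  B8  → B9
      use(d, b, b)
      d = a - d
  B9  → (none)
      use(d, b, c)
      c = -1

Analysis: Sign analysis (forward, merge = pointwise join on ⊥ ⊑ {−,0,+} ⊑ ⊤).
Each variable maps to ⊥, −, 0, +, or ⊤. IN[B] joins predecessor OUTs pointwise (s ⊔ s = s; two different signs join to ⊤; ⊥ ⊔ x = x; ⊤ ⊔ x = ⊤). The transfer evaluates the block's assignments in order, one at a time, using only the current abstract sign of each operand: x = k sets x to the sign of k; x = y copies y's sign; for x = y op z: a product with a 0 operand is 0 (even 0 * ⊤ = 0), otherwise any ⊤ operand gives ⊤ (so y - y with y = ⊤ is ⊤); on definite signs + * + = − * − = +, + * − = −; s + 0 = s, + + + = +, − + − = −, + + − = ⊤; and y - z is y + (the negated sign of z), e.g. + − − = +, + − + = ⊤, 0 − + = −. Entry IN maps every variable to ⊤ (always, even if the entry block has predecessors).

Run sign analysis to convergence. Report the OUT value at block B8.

Answer: {a: ⊤, b: +, c: ⊤, d: ⊤, e: ⊤, f: ⊤}

Working:
Converged values:
  B0: | IN=(all ⊤) | OUT=(all ⊤)
  B1: | IN=(all ⊤) | OUT=(all ⊤)
  B2: | IN=(all ⊤) | OUT=(all ⊤)
  B3: | IN=(all ⊤) | OUT=(all ⊤)
  B4: | IN=(all ⊤) | OUT=(all ⊤)
  B5: | IN=(all ⊤) | OUT=(all ⊤)
  B6: | IN=(all ⊤) | OUT={b:+; rest ⊤}
  B7: | IN={b:+; rest ⊤} | OUT={b:+, d:+; rest ⊤}
  B8: | IN={b:+, d:+; rest ⊤} | OUT={b:+; rest ⊤}
  B9: | IN={b:+; rest ⊤} | OUT={b:+, c:-; rest ⊤}

Merge at B8: IN[B8] = OUT[B7] = {a: ⊤, b: +, c: ⊤, d: +, e: ⊤, f: ⊤}
Applying B8's transfer function to that IN value gives OUT[B8] (row B8 above).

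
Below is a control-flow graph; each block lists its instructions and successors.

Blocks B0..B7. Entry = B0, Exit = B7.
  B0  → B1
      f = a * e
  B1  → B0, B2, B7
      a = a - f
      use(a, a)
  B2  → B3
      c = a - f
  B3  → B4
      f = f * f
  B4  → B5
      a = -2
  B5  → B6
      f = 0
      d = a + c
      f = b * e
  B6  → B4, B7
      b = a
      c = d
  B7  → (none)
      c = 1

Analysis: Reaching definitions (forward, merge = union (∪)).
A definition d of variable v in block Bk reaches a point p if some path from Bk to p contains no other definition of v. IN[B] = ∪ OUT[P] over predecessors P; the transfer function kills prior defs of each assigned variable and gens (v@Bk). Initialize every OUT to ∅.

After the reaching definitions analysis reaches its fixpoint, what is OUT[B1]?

Converged values:
  B0:   IN={a@B1, f@B0}   OUT={a@B1, f@B0}
  B1:   IN={a@B1, f@B0}   OUT={a@B1, f@B0}
  B2:   IN={a@B1, f@B0}   OUT={a@B1, c@B2, f@B0}
  B3:   IN={a@B1, c@B2, f@B0}   OUT={a@B1, c@B2, f@B3}
  B4:   IN={a@B1, a@B4, b@B6, c@B2, c@B6, d@B5, f@B3, f@B5}   OUT={a@B4, b@B6, c@B2, c@B6, d@B5, f@B3, f@B5}
  B5:   IN={a@B4, b@B6, c@B2, c@B6, d@B5, f@B3, f@B5}   OUT={a@B4, b@B6, c@B2, c@B6, d@B5, f@B5}
  B6:   IN={a@B4, b@B6, c@B2, c@B6, d@B5, f@B5}   OUT={a@B4, b@B6, c@B6, d@B5, f@B5}
  B7:   IN={a@B1, a@B4, b@B6, c@B6, d@B5, f@B0, f@B5}   OUT={a@B1, a@B4, b@B6, c@B7, d@B5, f@B0, f@B5}

Merge at B1: IN[B1] = OUT[B0] = {a@B1, f@B0}
Applying B1's transfer function to that IN value gives OUT[B1] (row B1 above).

Answer: {a@B1, f@B0}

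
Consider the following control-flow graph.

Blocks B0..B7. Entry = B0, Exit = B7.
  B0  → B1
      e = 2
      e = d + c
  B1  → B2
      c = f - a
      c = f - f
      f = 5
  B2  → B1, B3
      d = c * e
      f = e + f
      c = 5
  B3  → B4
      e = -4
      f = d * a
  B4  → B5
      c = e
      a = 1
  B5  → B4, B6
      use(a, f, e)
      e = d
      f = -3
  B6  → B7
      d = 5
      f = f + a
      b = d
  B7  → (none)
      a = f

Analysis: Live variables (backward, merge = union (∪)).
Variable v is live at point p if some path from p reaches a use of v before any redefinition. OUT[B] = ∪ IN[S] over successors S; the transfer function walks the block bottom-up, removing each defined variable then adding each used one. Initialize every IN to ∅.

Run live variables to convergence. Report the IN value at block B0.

Answer: {a, c, d, f}

Derivation:
Per-block solution:
  B0:  IN={a, c, d, f}  OUT={a, e, f}
  B1:  IN={a, e, f}  OUT={a, c, e, f}
  B2:  IN={a, c, e, f}  OUT={a, d, e, f}
  B3:  IN={a, d}  OUT={d, e, f}
  B4:  IN={d, e, f}  OUT={a, d, e, f}
  B5:  IN={a, d, e, f}  OUT={a, d, e, f}
  B6:  IN={a, f}  OUT={f}
  B7:  IN={f}  OUT={}

Merge at B0: OUT[B0] = IN[B1] = {a, e, f}
Applying B0's transfer function to that OUT value gives IN[B0] (row B0 above).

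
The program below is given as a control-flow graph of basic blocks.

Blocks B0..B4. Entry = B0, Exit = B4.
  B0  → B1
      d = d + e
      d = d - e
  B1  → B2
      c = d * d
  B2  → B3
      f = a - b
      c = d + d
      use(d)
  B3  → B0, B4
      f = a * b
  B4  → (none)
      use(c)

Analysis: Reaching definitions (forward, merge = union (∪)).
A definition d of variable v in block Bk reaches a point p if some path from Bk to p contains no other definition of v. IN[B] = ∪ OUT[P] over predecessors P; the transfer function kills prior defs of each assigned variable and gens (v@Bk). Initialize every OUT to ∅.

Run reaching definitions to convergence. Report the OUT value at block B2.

Per-block solution:
  B0: | IN={c@B2, d@B0, f@B3} | OUT={c@B2, d@B0, f@B3}
  B1: | IN={c@B2, d@B0, f@B3} | OUT={c@B1, d@B0, f@B3}
  B2: | IN={c@B1, d@B0, f@B3} | OUT={c@B2, d@B0, f@B2}
  B3: | IN={c@B2, d@B0, f@B2} | OUT={c@B2, d@B0, f@B3}
  B4: | IN={c@B2, d@B0, f@B3} | OUT={c@B2, d@B0, f@B3}

Merge at B2: IN[B2] = OUT[B1] = {c@B1, d@B0, f@B3}
Applying B2's transfer function to that IN value gives OUT[B2] (row B2 above).

Answer: {c@B2, d@B0, f@B2}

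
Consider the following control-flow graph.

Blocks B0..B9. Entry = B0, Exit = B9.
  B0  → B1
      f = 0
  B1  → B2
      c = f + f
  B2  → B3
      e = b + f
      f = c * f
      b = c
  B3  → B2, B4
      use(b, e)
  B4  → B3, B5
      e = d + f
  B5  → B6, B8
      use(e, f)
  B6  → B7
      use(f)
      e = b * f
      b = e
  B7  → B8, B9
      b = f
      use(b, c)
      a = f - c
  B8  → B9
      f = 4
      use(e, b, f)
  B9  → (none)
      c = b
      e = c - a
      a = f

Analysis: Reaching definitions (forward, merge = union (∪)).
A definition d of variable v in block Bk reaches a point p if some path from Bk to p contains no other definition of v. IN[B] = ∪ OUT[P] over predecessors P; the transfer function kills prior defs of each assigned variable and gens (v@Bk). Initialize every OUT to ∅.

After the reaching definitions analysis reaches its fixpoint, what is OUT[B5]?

Fixpoint table:
  B0: | IN={} | OUT={f@B0}
  B1: | IN={f@B0} | OUT={c@B1, f@B0}
  B2: | IN={b@B2, c@B1, e@B2, e@B4, f@B0, f@B2} | OUT={b@B2, c@B1, e@B2, f@B2}
  B3: | IN={b@B2, c@B1, e@B2, e@B4, f@B2} | OUT={b@B2, c@B1, e@B2, e@B4, f@B2}
  B4: | IN={b@B2, c@B1, e@B2, e@B4, f@B2} | OUT={b@B2, c@B1, e@B4, f@B2}
  B5: | IN={b@B2, c@B1, e@B4, f@B2} | OUT={b@B2, c@B1, e@B4, f@B2}
  B6: | IN={b@B2, c@B1, e@B4, f@B2} | OUT={b@B6, c@B1, e@B6, f@B2}
  B7: | IN={b@B6, c@B1, e@B6, f@B2} | OUT={a@B7, b@B7, c@B1, e@B6, f@B2}
  B8: | IN={a@B7, b@B2, b@B7, c@B1, e@B4, e@B6, f@B2} | OUT={a@B7, b@B2, b@B7, c@B1, e@B4, e@B6, f@B8}
  B9: | IN={a@B7, b@B2, b@B7, c@B1, e@B4, e@B6, f@B2, f@B8} | OUT={a@B9, b@B2, b@B7, c@B9, e@B9, f@B2, f@B8}

Merge at B5: IN[B5] = OUT[B4] = {b@B2, c@B1, e@B4, f@B2}
Applying B5's transfer function to that IN value gives OUT[B5] (row B5 above).

Answer: {b@B2, c@B1, e@B4, f@B2}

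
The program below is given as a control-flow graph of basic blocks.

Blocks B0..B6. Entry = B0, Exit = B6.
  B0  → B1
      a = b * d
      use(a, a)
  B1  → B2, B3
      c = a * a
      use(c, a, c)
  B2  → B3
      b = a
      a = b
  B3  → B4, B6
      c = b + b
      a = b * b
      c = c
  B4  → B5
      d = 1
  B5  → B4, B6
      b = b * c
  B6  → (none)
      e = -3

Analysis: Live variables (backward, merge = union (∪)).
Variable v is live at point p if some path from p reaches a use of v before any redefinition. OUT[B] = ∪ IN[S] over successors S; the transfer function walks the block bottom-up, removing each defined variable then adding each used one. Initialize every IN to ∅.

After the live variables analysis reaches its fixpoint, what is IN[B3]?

Answer: {b}

Working:
Fixpoint table:
  B0:   IN={b, d}   OUT={a, b}
  B1:   IN={a, b}   OUT={a, b}
  B2:   IN={a}   OUT={b}
  B3:   IN={b}   OUT={b, c}
  B4:   IN={b, c}   OUT={b, c}
  B5:   IN={b, c}   OUT={b, c}
  B6:   IN={}   OUT={}

Merge at B3: OUT[B3] = IN[B4] ⊔ IN[B6] = {b, c}
Applying B3's transfer function to that OUT value gives IN[B3] (row B3 above).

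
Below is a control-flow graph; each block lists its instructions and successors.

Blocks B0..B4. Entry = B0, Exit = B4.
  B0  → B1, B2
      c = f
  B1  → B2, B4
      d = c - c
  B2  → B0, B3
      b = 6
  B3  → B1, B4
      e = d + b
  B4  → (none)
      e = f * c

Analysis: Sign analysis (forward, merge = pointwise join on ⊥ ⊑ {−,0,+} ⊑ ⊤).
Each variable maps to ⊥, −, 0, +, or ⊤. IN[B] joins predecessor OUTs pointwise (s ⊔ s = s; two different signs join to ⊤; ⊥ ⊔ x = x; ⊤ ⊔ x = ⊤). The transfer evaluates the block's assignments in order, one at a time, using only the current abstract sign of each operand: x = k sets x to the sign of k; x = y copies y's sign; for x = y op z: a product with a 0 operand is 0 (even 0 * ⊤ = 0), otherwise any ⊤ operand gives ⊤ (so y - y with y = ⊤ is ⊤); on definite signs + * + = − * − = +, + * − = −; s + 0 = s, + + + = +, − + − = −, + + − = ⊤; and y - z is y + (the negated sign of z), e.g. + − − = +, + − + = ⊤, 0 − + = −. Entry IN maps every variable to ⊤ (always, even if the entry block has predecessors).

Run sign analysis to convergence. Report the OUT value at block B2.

Per-block solution:
  B0:  IN=(all ⊤)  OUT=(all ⊤)
  B1:  IN=(all ⊤)  OUT=(all ⊤)
  B2:  IN=(all ⊤)  OUT={b:+; rest ⊤}
  B3:  IN={b:+; rest ⊤}  OUT={b:+; rest ⊤}
  B4:  IN=(all ⊤)  OUT=(all ⊤)

Merge at B2: IN[B2] = OUT[B0] ⊔ OUT[B1] = {a: ⊤, b: ⊤, c: ⊤, d: ⊤, e: ⊤, f: ⊤}
Applying B2's transfer function to that IN value gives OUT[B2] (row B2 above).

Answer: {a: ⊤, b: +, c: ⊤, d: ⊤, e: ⊤, f: ⊤}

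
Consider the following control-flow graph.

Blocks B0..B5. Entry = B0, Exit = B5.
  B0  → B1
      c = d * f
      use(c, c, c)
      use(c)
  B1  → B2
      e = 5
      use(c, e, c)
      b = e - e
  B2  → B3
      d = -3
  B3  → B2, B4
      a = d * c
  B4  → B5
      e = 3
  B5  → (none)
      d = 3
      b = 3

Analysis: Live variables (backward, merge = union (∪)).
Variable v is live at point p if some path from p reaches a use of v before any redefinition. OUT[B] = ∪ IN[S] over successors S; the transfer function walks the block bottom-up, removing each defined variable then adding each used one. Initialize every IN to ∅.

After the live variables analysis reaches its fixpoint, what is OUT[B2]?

Answer: {c, d}

Derivation:
Fixpoint table:
  B0:  IN={d, f}  OUT={c}
  B1:  IN={c}  OUT={c}
  B2:  IN={c}  OUT={c, d}
  B3:  IN={c, d}  OUT={c}
  B4:  IN={}  OUT={}
  B5:  IN={}  OUT={}

Merge at B2: OUT[B2] = IN[B3] = {c, d}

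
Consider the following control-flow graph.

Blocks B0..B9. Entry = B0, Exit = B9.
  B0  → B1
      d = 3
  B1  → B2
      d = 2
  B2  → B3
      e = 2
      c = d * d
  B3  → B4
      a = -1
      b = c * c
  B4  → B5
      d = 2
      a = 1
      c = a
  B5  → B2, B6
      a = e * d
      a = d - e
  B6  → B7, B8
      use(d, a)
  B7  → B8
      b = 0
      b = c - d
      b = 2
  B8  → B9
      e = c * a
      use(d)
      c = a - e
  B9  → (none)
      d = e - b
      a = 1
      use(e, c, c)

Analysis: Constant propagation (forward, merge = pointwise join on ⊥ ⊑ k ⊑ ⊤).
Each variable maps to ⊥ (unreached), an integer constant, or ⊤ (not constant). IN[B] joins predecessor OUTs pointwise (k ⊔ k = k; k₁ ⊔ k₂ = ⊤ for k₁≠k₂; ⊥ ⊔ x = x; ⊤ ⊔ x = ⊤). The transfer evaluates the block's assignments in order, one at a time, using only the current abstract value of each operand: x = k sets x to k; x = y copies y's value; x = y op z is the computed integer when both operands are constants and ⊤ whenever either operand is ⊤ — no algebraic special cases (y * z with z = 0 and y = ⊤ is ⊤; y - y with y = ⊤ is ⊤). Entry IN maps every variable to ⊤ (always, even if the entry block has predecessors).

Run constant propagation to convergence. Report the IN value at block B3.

Converged values:
  B0: | IN=(all ⊤) | OUT={d:3; rest ⊤}
  B1: | IN={d:3; rest ⊤} | OUT={d:2; rest ⊤}
  B2: | IN={d:2; rest ⊤} | OUT={c:4, d:2, e:2; rest ⊤}
  B3: | IN={c:4, d:2, e:2; rest ⊤} | OUT={a:-1, b:16, c:4, d:2, e:2; rest ⊤}
  B4: | IN={a:-1, b:16, c:4, d:2, e:2; rest ⊤} | OUT={a:1, b:16, c:1, d:2, e:2; rest ⊤}
  B5: | IN={a:1, b:16, c:1, d:2, e:2; rest ⊤} | OUT={a:0, b:16, c:1, d:2, e:2; rest ⊤}
  B6: | IN={a:0, b:16, c:1, d:2, e:2; rest ⊤} | OUT={a:0, b:16, c:1, d:2, e:2; rest ⊤}
  B7: | IN={a:0, b:16, c:1, d:2, e:2; rest ⊤} | OUT={a:0, b:2, c:1, d:2, e:2; rest ⊤}
  B8: | IN={a:0, c:1, d:2, e:2; rest ⊤} | OUT={a:0, c:0, d:2, e:0; rest ⊤}
  B9: | IN={a:0, c:0, d:2, e:0; rest ⊤} | OUT={a:1, c:0, e:0; rest ⊤}

Merge at B3: IN[B3] = OUT[B2] = {a: ⊤, b: ⊤, c: 4, d: 2, e: 2, f: ⊤}

Answer: {a: ⊤, b: ⊤, c: 4, d: 2, e: 2, f: ⊤}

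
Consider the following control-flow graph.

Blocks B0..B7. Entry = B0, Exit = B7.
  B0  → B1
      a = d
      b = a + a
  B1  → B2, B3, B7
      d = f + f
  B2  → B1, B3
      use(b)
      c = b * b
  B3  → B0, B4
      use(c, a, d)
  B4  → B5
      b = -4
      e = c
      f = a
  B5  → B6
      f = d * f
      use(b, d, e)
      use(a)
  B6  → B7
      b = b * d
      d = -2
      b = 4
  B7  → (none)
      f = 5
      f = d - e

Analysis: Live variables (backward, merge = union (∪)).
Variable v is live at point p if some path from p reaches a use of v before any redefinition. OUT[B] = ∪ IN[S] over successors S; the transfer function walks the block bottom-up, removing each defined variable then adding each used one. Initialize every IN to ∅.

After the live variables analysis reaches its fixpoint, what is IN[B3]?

Per-block solution:
  B0:  IN={c, d, e, f}  OUT={a, b, c, e, f}
  B1:  IN={a, b, c, e, f}  OUT={a, b, c, d, e, f}
  B2:  IN={a, b, d, e, f}  OUT={a, b, c, d, e, f}
  B3:  IN={a, c, d, e, f}  OUT={a, c, d, e, f}
  B4:  IN={a, c, d}  OUT={a, b, d, e, f}
  B5:  IN={a, b, d, e, f}  OUT={b, d, e}
  B6:  IN={b, d, e}  OUT={d, e}
  B7:  IN={d, e}  OUT={}

Merge at B3: OUT[B3] = IN[B0] ⊔ IN[B4] = {a, c, d, e, f}
Applying B3's transfer function to that OUT value gives IN[B3] (row B3 above).

Answer: {a, c, d, e, f}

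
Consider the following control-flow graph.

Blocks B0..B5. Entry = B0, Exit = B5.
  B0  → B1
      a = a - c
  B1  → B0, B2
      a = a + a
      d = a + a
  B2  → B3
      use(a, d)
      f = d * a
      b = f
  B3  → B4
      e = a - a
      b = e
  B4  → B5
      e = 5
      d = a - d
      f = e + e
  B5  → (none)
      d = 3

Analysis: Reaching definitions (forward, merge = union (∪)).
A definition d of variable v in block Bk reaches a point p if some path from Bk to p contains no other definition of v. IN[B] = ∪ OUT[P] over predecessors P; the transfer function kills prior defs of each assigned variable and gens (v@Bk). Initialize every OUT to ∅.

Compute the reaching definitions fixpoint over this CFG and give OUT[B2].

Answer: {a@B1, b@B2, d@B1, f@B2}

Trace:
Fixpoint table:
  B0: | IN={a@B1, d@B1} | OUT={a@B0, d@B1}
  B1: | IN={a@B0, d@B1} | OUT={a@B1, d@B1}
  B2: | IN={a@B1, d@B1} | OUT={a@B1, b@B2, d@B1, f@B2}
  B3: | IN={a@B1, b@B2, d@B1, f@B2} | OUT={a@B1, b@B3, d@B1, e@B3, f@B2}
  B4: | IN={a@B1, b@B3, d@B1, e@B3, f@B2} | OUT={a@B1, b@B3, d@B4, e@B4, f@B4}
  B5: | IN={a@B1, b@B3, d@B4, e@B4, f@B4} | OUT={a@B1, b@B3, d@B5, e@B4, f@B4}

Merge at B2: IN[B2] = OUT[B1] = {a@B1, d@B1}
Applying B2's transfer function to that IN value gives OUT[B2] (row B2 above).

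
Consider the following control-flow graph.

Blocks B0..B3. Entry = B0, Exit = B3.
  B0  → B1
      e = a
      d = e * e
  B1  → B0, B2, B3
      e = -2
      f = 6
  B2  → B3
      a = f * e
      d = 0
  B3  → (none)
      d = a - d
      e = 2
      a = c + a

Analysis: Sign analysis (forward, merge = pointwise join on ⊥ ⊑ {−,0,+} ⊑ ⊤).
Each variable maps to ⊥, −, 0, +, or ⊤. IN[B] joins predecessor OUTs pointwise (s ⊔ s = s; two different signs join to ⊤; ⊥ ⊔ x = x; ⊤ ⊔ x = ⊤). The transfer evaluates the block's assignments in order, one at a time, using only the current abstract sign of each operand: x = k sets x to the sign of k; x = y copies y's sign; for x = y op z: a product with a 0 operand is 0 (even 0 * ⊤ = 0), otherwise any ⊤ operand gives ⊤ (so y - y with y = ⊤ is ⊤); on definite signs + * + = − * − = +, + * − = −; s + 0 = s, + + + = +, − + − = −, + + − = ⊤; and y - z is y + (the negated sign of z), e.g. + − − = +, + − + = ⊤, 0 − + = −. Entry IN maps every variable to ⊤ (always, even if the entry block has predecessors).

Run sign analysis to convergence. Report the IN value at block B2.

Converged values:
  B0: | IN=(all ⊤) | OUT=(all ⊤)
  B1: | IN=(all ⊤) | OUT={e:-, f:+; rest ⊤}
  B2: | IN={e:-, f:+; rest ⊤} | OUT={a:-, d:0, e:-, f:+; rest ⊤}
  B3: | IN={e:-, f:+; rest ⊤} | OUT={e:+, f:+; rest ⊤}

Merge at B2: IN[B2] = OUT[B1] = {a: ⊤, b: ⊤, c: ⊤, d: ⊤, e: -, f: +}

Answer: {a: ⊤, b: ⊤, c: ⊤, d: ⊤, e: -, f: +}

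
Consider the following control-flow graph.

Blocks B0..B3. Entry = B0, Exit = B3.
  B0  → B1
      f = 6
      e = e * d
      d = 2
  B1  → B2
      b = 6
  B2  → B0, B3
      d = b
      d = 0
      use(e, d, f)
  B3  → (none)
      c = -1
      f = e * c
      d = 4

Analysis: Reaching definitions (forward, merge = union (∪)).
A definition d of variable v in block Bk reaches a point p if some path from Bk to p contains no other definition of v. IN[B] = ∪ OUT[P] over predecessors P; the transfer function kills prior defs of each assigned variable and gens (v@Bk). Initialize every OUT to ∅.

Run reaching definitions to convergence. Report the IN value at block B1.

Answer: {b@B1, d@B0, e@B0, f@B0}

Derivation:
Fixpoint table:
  B0:  IN={b@B1, d@B2, e@B0, f@B0}  OUT={b@B1, d@B0, e@B0, f@B0}
  B1:  IN={b@B1, d@B0, e@B0, f@B0}  OUT={b@B1, d@B0, e@B0, f@B0}
  B2:  IN={b@B1, d@B0, e@B0, f@B0}  OUT={b@B1, d@B2, e@B0, f@B0}
  B3:  IN={b@B1, d@B2, e@B0, f@B0}  OUT={b@B1, c@B3, d@B3, e@B0, f@B3}

Merge at B1: IN[B1] = OUT[B0] = {b@B1, d@B0, e@B0, f@B0}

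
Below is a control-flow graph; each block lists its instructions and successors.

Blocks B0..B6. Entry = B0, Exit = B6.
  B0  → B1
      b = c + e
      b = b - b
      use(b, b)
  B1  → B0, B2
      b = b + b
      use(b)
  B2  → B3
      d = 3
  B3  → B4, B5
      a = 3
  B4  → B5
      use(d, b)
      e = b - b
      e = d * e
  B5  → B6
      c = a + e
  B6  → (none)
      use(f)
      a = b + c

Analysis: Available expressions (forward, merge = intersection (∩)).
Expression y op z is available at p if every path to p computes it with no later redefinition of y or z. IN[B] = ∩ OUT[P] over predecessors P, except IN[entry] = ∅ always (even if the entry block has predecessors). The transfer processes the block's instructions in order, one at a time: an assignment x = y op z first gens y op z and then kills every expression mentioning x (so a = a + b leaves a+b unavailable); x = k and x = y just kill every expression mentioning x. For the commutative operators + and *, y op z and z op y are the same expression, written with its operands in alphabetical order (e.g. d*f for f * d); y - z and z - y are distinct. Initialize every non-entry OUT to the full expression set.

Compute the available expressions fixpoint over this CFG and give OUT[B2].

Converged values:
  B0:  IN={}  OUT={c+e}
  B1:  IN={c+e}  OUT={c+e}
  B2:  IN={c+e}  OUT={c+e}
  B3:  IN={c+e}  OUT={c+e}
  B4:  IN={c+e}  OUT={b-b}
  B5:  IN={}  OUT={a+e}
  B6:  IN={a+e}  OUT={b+c}

Merge at B2: IN[B2] = OUT[B1] = {c+e}
Applying B2's transfer function to that IN value gives OUT[B2] (row B2 above).

Answer: {c+e}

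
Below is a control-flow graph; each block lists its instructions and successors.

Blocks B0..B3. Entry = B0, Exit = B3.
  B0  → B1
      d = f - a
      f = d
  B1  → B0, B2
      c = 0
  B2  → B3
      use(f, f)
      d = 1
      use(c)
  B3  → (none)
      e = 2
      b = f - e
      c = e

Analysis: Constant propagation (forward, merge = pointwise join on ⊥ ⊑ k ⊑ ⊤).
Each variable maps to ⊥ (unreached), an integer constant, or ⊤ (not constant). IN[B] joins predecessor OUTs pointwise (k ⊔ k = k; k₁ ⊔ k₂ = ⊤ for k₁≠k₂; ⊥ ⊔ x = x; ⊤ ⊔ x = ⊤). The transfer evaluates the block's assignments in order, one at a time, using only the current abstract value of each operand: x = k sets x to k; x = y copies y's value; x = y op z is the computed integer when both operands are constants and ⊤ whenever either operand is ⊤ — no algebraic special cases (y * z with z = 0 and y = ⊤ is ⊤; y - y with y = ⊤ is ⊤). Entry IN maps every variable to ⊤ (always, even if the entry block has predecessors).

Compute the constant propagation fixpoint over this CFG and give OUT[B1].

Fixpoint table:
  B0: | IN=(all ⊤) | OUT=(all ⊤)
  B1: | IN=(all ⊤) | OUT={c:0; rest ⊤}
  B2: | IN={c:0; rest ⊤} | OUT={c:0, d:1; rest ⊤}
  B3: | IN={c:0, d:1; rest ⊤} | OUT={c:2, d:1, e:2; rest ⊤}

Merge at B1: IN[B1] = OUT[B0] = {a: ⊤, b: ⊤, c: ⊤, d: ⊤, e: ⊤, f: ⊤}
Applying B1's transfer function to that IN value gives OUT[B1] (row B1 above).

Answer: {a: ⊤, b: ⊤, c: 0, d: ⊤, e: ⊤, f: ⊤}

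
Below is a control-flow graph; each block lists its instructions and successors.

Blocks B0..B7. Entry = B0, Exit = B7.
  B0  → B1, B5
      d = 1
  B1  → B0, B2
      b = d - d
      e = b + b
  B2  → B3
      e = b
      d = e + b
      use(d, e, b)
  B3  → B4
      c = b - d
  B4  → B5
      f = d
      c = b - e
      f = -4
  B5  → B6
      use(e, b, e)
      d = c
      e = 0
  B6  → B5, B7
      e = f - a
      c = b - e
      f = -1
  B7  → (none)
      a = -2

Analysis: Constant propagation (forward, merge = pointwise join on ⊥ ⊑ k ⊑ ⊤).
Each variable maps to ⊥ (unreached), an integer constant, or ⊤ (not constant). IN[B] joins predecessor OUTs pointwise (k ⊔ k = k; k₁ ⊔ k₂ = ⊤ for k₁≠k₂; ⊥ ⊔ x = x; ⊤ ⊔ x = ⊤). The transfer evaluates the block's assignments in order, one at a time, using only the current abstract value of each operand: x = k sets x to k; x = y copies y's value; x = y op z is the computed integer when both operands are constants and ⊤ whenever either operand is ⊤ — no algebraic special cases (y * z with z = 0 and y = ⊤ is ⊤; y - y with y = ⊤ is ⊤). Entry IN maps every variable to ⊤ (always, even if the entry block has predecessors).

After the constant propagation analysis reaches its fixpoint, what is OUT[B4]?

Answer: {a: ⊤, b: 0, c: 0, d: 0, e: 0, f: -4}

Trace:
Fixpoint table:
  B0:  IN=(all ⊤)  OUT={d:1; rest ⊤}
  B1:  IN={d:1; rest ⊤}  OUT={b:0, d:1, e:0; rest ⊤}
  B2:  IN={b:0, d:1, e:0; rest ⊤}  OUT={b:0, d:0, e:0; rest ⊤}
  B3:  IN={b:0, d:0, e:0; rest ⊤}  OUT={b:0, c:0, d:0, e:0; rest ⊤}
  B4:  IN={b:0, c:0, d:0, e:0; rest ⊤}  OUT={b:0, c:0, d:0, e:0, f:-4; rest ⊤}
  B5:  IN=(all ⊤)  OUT={e:0; rest ⊤}
  B6:  IN={e:0; rest ⊤}  OUT={f:-1; rest ⊤}
  B7:  IN={f:-1; rest ⊤}  OUT={a:-2, f:-1; rest ⊤}

Merge at B4: IN[B4] = OUT[B3] = {a: ⊤, b: 0, c: 0, d: 0, e: 0, f: ⊤}
Applying B4's transfer function to that IN value gives OUT[B4] (row B4 above).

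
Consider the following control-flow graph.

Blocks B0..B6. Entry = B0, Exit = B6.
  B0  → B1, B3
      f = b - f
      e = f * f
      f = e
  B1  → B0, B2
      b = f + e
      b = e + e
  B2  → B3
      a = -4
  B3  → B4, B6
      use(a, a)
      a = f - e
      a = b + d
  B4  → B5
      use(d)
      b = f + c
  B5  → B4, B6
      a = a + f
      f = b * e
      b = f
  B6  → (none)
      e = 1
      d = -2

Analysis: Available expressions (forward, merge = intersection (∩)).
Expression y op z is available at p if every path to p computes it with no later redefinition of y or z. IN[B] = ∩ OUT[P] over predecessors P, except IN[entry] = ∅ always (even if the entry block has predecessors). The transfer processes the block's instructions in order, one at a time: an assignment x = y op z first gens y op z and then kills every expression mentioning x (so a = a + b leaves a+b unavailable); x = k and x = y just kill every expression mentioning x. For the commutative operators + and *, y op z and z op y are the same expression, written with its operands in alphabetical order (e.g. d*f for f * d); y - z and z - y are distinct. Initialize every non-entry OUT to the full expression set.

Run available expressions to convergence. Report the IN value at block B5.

Per-block solution:
  B0:  IN={}  OUT={}
  B1:  IN={}  OUT={e+e, e+f}
  B2:  IN={e+e, e+f}  OUT={e+e, e+f}
  B3:  IN={}  OUT={b+d, f-e}
  B4:  IN={}  OUT={c+f}
  B5:  IN={c+f}  OUT={}
  B6:  IN={}  OUT={}

Merge at B5: IN[B5] = OUT[B4] = {c+f}

Answer: {c+f}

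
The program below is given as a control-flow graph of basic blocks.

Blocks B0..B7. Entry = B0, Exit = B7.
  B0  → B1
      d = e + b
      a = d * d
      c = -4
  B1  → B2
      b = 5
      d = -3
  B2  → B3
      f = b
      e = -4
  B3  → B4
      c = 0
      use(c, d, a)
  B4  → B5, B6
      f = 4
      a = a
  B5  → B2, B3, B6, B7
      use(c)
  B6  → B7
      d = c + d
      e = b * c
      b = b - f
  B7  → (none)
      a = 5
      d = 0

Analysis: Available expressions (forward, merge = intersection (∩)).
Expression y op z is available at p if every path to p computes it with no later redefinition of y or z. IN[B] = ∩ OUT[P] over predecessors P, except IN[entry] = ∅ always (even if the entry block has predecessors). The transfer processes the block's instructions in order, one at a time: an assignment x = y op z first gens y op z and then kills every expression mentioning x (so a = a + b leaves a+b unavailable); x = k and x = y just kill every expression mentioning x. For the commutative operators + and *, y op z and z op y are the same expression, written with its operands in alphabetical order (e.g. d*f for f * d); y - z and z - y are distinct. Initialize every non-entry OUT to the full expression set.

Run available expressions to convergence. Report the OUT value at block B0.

Per-block solution:
  B0: | IN={} | OUT={b+e, d*d}
  B1: | IN={b+e, d*d} | OUT={}
  B2: | IN={} | OUT={}
  B3: | IN={} | OUT={}
  B4: | IN={} | OUT={}
  B5: | IN={} | OUT={}
  B6: | IN={} | OUT={}
  B7: | IN={} | OUT={}

B0 is the boundary node: IN[B0] = {}
Applying B0's transfer function to that IN value gives OUT[B0] (row B0 above).

Answer: {b+e, d*d}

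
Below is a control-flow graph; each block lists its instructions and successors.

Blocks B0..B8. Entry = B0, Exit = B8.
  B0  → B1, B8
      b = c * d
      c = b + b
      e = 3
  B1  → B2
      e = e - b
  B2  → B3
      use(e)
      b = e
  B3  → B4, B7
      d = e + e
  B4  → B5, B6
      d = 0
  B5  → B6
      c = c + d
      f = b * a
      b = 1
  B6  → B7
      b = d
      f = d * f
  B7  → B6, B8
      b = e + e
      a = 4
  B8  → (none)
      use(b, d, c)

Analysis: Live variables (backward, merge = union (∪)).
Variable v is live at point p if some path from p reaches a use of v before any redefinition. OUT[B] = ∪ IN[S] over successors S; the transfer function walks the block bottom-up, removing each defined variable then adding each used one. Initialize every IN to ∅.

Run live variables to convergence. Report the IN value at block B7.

Answer: {c, d, e, f}

Working:
Per-block solution:
  B0:  IN={a, c, d, f}  OUT={a, b, c, d, e, f}
  B1:  IN={a, b, c, e, f}  OUT={a, c, e, f}
  B2:  IN={a, c, e, f}  OUT={a, b, c, e, f}
  B3:  IN={a, b, c, e, f}  OUT={a, b, c, d, e, f}
  B4:  IN={a, b, c, e, f}  OUT={a, b, c, d, e, f}
  B5:  IN={a, b, c, d, e}  OUT={c, d, e, f}
  B6:  IN={c, d, e, f}  OUT={c, d, e, f}
  B7:  IN={c, d, e, f}  OUT={b, c, d, e, f}
  B8:  IN={b, c, d}  OUT={}

Merge at B7: OUT[B7] = IN[B6] ⊔ IN[B8] = {b, c, d, e, f}
Applying B7's transfer function to that OUT value gives IN[B7] (row B7 above).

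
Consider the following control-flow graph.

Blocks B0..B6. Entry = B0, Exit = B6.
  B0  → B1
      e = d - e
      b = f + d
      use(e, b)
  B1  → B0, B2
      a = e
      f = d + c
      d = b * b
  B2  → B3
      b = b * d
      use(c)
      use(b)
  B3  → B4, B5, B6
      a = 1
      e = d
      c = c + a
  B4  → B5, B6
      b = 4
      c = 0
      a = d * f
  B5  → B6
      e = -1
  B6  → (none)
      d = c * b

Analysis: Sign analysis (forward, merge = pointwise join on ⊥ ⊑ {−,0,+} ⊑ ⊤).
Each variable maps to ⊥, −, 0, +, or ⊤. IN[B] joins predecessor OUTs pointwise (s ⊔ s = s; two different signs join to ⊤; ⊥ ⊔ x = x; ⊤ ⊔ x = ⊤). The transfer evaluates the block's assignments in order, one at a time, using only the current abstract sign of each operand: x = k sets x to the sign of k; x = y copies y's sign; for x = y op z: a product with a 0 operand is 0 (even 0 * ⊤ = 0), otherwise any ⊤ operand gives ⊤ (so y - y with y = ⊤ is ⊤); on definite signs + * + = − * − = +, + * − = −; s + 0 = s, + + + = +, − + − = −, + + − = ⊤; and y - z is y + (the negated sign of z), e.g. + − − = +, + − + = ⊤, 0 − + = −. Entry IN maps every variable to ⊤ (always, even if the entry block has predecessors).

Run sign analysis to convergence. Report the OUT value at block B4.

Answer: {a: ⊤, b: +, c: 0, d: ⊤, e: ⊤, f: ⊤}

Working:
Fixpoint table:
  B0: | IN=(all ⊤) | OUT=(all ⊤)
  B1: | IN=(all ⊤) | OUT=(all ⊤)
  B2: | IN=(all ⊤) | OUT=(all ⊤)
  B3: | IN=(all ⊤) | OUT={a:+; rest ⊤}
  B4: | IN={a:+; rest ⊤} | OUT={b:+, c:0; rest ⊤}
  B5: | IN=(all ⊤) | OUT={e:-; rest ⊤}
  B6: | IN=(all ⊤) | OUT=(all ⊤)

Merge at B4: IN[B4] = OUT[B3] = {a: +, b: ⊤, c: ⊤, d: ⊤, e: ⊤, f: ⊤}
Applying B4's transfer function to that IN value gives OUT[B4] (row B4 above).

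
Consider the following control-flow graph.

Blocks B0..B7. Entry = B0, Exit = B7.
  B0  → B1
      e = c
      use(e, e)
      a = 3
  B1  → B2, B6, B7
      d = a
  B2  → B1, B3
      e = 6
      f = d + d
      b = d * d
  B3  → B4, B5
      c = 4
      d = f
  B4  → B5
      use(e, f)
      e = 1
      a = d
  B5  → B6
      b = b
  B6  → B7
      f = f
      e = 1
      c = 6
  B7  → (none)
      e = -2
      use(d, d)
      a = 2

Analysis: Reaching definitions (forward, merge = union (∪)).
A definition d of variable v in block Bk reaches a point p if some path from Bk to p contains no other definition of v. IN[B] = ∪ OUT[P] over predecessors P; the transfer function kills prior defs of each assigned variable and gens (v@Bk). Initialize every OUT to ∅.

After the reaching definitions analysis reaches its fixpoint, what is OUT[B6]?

Answer: {a@B0, a@B4, b@B2, b@B5, c@B6, d@B1, d@B3, e@B6, f@B6}

Working:
Per-block solution:
  B0:  IN={}  OUT={a@B0, e@B0}
  B1:  IN={a@B0, b@B2, d@B1, e@B0, e@B2, f@B2}  OUT={a@B0, b@B2, d@B1, e@B0, e@B2, f@B2}
  B2:  IN={a@B0, b@B2, d@B1, e@B0, e@B2, f@B2}  OUT={a@B0, b@B2, d@B1, e@B2, f@B2}
  B3:  IN={a@B0, b@B2, d@B1, e@B2, f@B2}  OUT={a@B0, b@B2, c@B3, d@B3, e@B2, f@B2}
  B4:  IN={a@B0, b@B2, c@B3, d@B3, e@B2, f@B2}  OUT={a@B4, b@B2, c@B3, d@B3, e@B4, f@B2}
  B5:  IN={a@B0, a@B4, b@B2, c@B3, d@B3, e@B2, e@B4, f@B2}  OUT={a@B0, a@B4, b@B5, c@B3, d@B3, e@B2, e@B4, f@B2}
  B6:  IN={a@B0, a@B4, b@B2, b@B5, c@B3, d@B1, d@B3, e@B0, e@B2, e@B4, f@B2}  OUT={a@B0, a@B4, b@B2, b@B5, c@B6, d@B1, d@B3, e@B6, f@B6}
  B7:  IN={a@B0, a@B4, b@B2, b@B5, c@B6, d@B1, d@B3, e@B0, e@B2, e@B6, f@B2, f@B6}  OUT={a@B7, b@B2, b@B5, c@B6, d@B1, d@B3, e@B7, f@B2, f@B6}

Merge at B6: IN[B6] = OUT[B1] ⊔ OUT[B5] = {a@B0, a@B4, b@B2, b@B5, c@B3, d@B1, d@B3, e@B0, e@B2, e@B4, f@B2}
Applying B6's transfer function to that IN value gives OUT[B6] (row B6 above).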